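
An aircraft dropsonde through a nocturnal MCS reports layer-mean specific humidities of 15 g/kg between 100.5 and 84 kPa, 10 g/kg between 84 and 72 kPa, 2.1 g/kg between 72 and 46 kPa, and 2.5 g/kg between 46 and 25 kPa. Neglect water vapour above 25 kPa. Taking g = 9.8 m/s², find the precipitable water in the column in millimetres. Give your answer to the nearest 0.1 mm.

PW ≈ 48.4 mm

Precipitable water is the column-integrated vapour mass per unit area: PW = (1/g) Σ q̄ Δp, with q in kg/kg and Δp in Pa (1 kg/m² of water = 1 mm).
Layer 100.5–84 kPa: Δp = 165 hPa = 16500 Pa, q̄ = 0.015 kg/kg → 0.015 × 16500 / 9.8 = 25.26 mm
Layer 84–72 kPa: Δp = 120 hPa = 12000 Pa, q̄ = 0.01 kg/kg → 0.01 × 12000 / 9.8 = 12.24 mm
Layer 72–46 kPa: Δp = 260 hPa = 26000 Pa, q̄ = 0.0021 kg/kg → 0.0021 × 26000 / 9.8 = 5.57 mm
Layer 46–25 kPa: Δp = 210 hPa = 21000 Pa, q̄ = 0.0025 kg/kg → 0.0025 × 21000 / 9.8 = 5.36 mm
PW = 25.26 + 12.24 + 5.57 + 5.36 = 48.43 ≈ 48.4 mm.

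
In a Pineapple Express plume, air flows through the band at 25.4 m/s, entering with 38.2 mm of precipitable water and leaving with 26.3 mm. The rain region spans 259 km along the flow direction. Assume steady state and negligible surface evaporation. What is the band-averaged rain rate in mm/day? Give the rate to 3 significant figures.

Column moisture flux per unit crosswind length is F = V × PW.
Inflow: F_in = 25.4 × 38.2 = 970.28 mm·m/s
Outflow: F_out = 25.4 × 26.3 = 668.02 mm·m/s
Steady-state rate R = (F_in − F_out)/L = (970.28 − 668.02) / 259000 m = 1.167e-03 mm/s.
R = 1.167e-03 × 3600 × 24 = 101 mm/day.

R ≈ 101 mm/day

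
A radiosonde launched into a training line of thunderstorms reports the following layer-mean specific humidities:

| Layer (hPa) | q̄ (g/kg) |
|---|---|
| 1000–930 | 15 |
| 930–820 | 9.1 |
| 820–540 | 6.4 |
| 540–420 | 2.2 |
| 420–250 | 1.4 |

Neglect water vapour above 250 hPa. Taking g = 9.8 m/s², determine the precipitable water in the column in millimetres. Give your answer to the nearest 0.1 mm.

Precipitable water is the column-integrated vapour mass per unit area: PW = (1/g) Σ q̄ Δp, with q in kg/kg and Δp in Pa (1 kg/m² of water = 1 mm).
Layer 1000–930 hPa: Δp = 70 hPa = 7000 Pa, q̄ = 0.015 kg/kg → 0.015 × 7000 / 9.8 = 10.71 mm
Layer 930–820 hPa: Δp = 110 hPa = 11000 Pa, q̄ = 0.0091 kg/kg → 0.0091 × 11000 / 9.8 = 10.21 mm
Layer 820–540 hPa: Δp = 280 hPa = 28000 Pa, q̄ = 0.0064 kg/kg → 0.0064 × 28000 / 9.8 = 18.29 mm
Layer 540–420 hPa: Δp = 120 hPa = 12000 Pa, q̄ = 0.0022 kg/kg → 0.0022 × 12000 / 9.8 = 2.69 mm
Layer 420–250 hPa: Δp = 170 hPa = 17000 Pa, q̄ = 0.0014 kg/kg → 0.0014 × 17000 / 9.8 = 2.43 mm
PW = 10.71 + 10.21 + 18.29 + 2.69 + 2.43 = 44.33 ≈ 44.3 mm.

PW ≈ 44.3 mm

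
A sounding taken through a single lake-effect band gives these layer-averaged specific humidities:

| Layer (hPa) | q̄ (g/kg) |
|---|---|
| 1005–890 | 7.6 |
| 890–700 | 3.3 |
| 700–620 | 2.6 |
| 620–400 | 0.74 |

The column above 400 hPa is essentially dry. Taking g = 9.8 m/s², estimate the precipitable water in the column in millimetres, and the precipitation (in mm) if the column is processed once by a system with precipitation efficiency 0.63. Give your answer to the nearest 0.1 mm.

PW ≈ 19.1 mm; precipitation ≈ 12.0 mm

Precipitable water is the column-integrated vapour mass per unit area: PW = (1/g) Σ q̄ Δp, with q in kg/kg and Δp in Pa (1 kg/m² of water = 1 mm).
Layer 1005–890 hPa: Δp = 115 hPa = 11500 Pa, q̄ = 0.0076 kg/kg → 0.0076 × 11500 / 9.8 = 8.92 mm
Layer 890–700 hPa: Δp = 190 hPa = 19000 Pa, q̄ = 0.0033 kg/kg → 0.0033 × 19000 / 9.8 = 6.40 mm
Layer 700–620 hPa: Δp = 80 hPa = 8000 Pa, q̄ = 0.0026 kg/kg → 0.0026 × 8000 / 9.8 = 2.12 mm
Layer 620–400 hPa: Δp = 220 hPa = 22000 Pa, q̄ = 0.00074 kg/kg → 0.00074 × 22000 / 9.8 = 1.66 mm
PW = 8.92 + 6.40 + 2.12 + 1.66 = 19.10 ≈ 19.1 mm.
Precipitation = ε × PW = 0.63 × 19.1 = 12.0 mm.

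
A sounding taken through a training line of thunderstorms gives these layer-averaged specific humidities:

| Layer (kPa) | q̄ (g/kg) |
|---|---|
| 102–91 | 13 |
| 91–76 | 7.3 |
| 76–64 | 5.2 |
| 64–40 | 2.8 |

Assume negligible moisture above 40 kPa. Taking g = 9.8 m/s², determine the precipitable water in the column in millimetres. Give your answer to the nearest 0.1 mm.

PW ≈ 39.0 mm

Precipitable water is the column-integrated vapour mass per unit area: PW = (1/g) Σ q̄ Δp, with q in kg/kg and Δp in Pa (1 kg/m² of water = 1 mm).
Layer 102–91 kPa: Δp = 110 hPa = 11000 Pa, q̄ = 0.013 kg/kg → 0.013 × 11000 / 9.8 = 14.59 mm
Layer 91–76 kPa: Δp = 150 hPa = 15000 Pa, q̄ = 0.0073 kg/kg → 0.0073 × 15000 / 9.8 = 11.17 mm
Layer 76–64 kPa: Δp = 120 hPa = 12000 Pa, q̄ = 0.0052 kg/kg → 0.0052 × 12000 / 9.8 = 6.37 mm
Layer 64–40 kPa: Δp = 240 hPa = 24000 Pa, q̄ = 0.0028 kg/kg → 0.0028 × 24000 / 9.8 = 6.86 mm
PW = 14.59 + 11.17 + 6.37 + 6.86 = 38.99 ≈ 39.0 mm.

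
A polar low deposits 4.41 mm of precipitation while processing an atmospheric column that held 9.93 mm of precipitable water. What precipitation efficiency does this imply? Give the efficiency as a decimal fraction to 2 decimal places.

ε = precipitation / PW = 4.41 / 9.93 = 0.44.

ε ≈ 0.44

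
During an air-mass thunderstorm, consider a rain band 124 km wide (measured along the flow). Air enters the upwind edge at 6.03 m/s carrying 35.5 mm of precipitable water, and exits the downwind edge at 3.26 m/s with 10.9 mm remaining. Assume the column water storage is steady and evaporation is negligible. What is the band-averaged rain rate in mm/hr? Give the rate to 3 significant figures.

Column moisture flux per unit crosswind length is F = V × PW.
Inflow: F_in = 6.03 × 35.5 = 214.065 mm·m/s
Outflow: F_out = 3.26 × 10.9 = 35.534 mm·m/s
Steady-state rate R = (F_in − F_out)/L = (214.065 − 35.534) / 124000 m = 1.440e-03 mm/s.
R = 1.440e-03 × 3600 = 5.18 mm/hr.

R ≈ 5.18 mm/hr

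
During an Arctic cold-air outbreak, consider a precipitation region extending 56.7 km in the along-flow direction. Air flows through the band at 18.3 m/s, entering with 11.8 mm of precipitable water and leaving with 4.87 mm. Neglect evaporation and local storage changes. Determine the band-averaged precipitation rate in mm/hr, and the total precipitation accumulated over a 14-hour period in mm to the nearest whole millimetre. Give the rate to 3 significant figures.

Column moisture flux per unit crosswind length is F = V × PW.
Inflow: F_in = 18.3 × 11.8 = 215.94 mm·m/s
Outflow: F_out = 18.3 × 4.87 = 89.121 mm·m/s
Steady-state rate R = (F_in − F_out)/L = (215.94 − 89.121) / 56700 m = 2.237e-03 mm/s.
R = 2.237e-03 × 3600 = 8.05 mm/hr.
Over 14 h: total = 8.05 × 14 = 112.7 ≈ 113 mm.

R ≈ 8.05 mm/hr; total ≈ 113 mm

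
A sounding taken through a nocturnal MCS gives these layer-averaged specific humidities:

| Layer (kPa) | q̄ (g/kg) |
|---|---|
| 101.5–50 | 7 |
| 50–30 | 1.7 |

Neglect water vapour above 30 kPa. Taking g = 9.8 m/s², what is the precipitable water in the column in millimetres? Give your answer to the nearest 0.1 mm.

Precipitable water is the column-integrated vapour mass per unit area: PW = (1/g) Σ q̄ Δp, with q in kg/kg and Δp in Pa (1 kg/m² of water = 1 mm).
Layer 101.5–50 kPa: Δp = 515 hPa = 51500 Pa, q̄ = 0.007 kg/kg → 0.007 × 51500 / 9.8 = 36.79 mm
Layer 50–30 kPa: Δp = 200 hPa = 20000 Pa, q̄ = 0.0017 kg/kg → 0.0017 × 20000 / 9.8 = 3.47 mm
PW = 36.79 + 3.47 = 40.26 ≈ 40.3 mm.

PW ≈ 40.3 mm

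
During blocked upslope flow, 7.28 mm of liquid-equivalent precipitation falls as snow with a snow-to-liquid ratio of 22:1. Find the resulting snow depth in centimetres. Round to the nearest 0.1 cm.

Snow depth = liquid × ratio = 7.28 mm × 22 = 160.16 mm = 16.0 cm.

snow depth ≈ 16.0 cm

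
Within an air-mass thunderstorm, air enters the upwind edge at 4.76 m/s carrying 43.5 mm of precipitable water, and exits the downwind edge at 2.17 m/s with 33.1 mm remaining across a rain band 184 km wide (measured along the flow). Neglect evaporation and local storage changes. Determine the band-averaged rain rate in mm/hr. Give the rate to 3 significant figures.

Column moisture flux per unit crosswind length is F = V × PW.
Inflow: F_in = 4.76 × 43.5 = 207.06 mm·m/s
Outflow: F_out = 2.17 × 33.1 = 71.827 mm·m/s
Steady-state rate R = (F_in − F_out)/L = (207.06 − 71.827) / 184000 m = 7.350e-04 mm/s.
R = 7.350e-04 × 3600 = 2.65 mm/hr.

R ≈ 2.65 mm/hr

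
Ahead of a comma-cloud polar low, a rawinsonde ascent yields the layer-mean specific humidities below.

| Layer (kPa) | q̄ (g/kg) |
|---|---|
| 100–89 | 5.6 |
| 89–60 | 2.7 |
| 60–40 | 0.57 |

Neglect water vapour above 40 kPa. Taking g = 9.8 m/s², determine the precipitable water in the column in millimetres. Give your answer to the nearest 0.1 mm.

Precipitable water is the column-integrated vapour mass per unit area: PW = (1/g) Σ q̄ Δp, with q in kg/kg and Δp in Pa (1 kg/m² of water = 1 mm).
Layer 100–89 kPa: Δp = 110 hPa = 11000 Pa, q̄ = 0.0056 kg/kg → 0.0056 × 11000 / 9.8 = 6.29 mm
Layer 89–60 kPa: Δp = 290 hPa = 29000 Pa, q̄ = 0.0027 kg/kg → 0.0027 × 29000 / 9.8 = 7.99 mm
Layer 60–40 kPa: Δp = 200 hPa = 20000 Pa, q̄ = 0.00057 kg/kg → 0.00057 × 20000 / 9.8 = 1.16 mm
PW = 6.29 + 7.99 + 1.16 = 15.44 ≈ 15.4 mm.

PW ≈ 15.4 mm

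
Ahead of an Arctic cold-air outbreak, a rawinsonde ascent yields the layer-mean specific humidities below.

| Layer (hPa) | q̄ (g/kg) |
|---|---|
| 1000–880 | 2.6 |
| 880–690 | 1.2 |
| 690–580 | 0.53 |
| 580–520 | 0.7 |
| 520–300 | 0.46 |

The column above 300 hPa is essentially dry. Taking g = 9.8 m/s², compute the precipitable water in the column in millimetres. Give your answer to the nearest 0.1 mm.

Precipitable water is the column-integrated vapour mass per unit area: PW = (1/g) Σ q̄ Δp, with q in kg/kg and Δp in Pa (1 kg/m² of water = 1 mm).
Layer 1000–880 hPa: Δp = 120 hPa = 12000 Pa, q̄ = 0.0026 kg/kg → 0.0026 × 12000 / 9.8 = 3.18 mm
Layer 880–690 hPa: Δp = 190 hPa = 19000 Pa, q̄ = 0.0012 kg/kg → 0.0012 × 19000 / 9.8 = 2.33 mm
Layer 690–580 hPa: Δp = 110 hPa = 11000 Pa, q̄ = 0.00053 kg/kg → 0.00053 × 11000 / 9.8 = 0.59 mm
Layer 580–520 hPa: Δp = 60 hPa = 6000 Pa, q̄ = 0.0007 kg/kg → 0.0007 × 6000 / 9.8 = 0.43 mm
Layer 520–300 hPa: Δp = 220 hPa = 22000 Pa, q̄ = 0.00046 kg/kg → 0.00046 × 22000 / 9.8 = 1.03 mm
PW = 3.18 + 2.33 + 0.59 + 0.43 + 1.03 = 7.56 ≈ 7.6 mm.

PW ≈ 7.6 mm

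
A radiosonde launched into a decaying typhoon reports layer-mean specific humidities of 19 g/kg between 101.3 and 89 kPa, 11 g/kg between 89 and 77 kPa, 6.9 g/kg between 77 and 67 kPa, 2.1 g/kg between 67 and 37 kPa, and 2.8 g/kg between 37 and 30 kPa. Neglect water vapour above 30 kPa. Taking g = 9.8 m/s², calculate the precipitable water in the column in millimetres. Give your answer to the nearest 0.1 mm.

PW ≈ 52.8 mm

Precipitable water is the column-integrated vapour mass per unit area: PW = (1/g) Σ q̄ Δp, with q in kg/kg and Δp in Pa (1 kg/m² of water = 1 mm).
Layer 101.3–89 kPa: Δp = 123 hPa = 12300 Pa, q̄ = 0.019 kg/kg → 0.019 × 12300 / 9.8 = 23.85 mm
Layer 89–77 kPa: Δp = 120 hPa = 12000 Pa, q̄ = 0.011 kg/kg → 0.011 × 12000 / 9.8 = 13.47 mm
Layer 77–67 kPa: Δp = 100 hPa = 10000 Pa, q̄ = 0.0069 kg/kg → 0.0069 × 10000 / 9.8 = 7.04 mm
Layer 67–37 kPa: Δp = 300 hPa = 30000 Pa, q̄ = 0.0021 kg/kg → 0.0021 × 30000 / 9.8 = 6.43 mm
Layer 37–30 kPa: Δp = 70 hPa = 7000 Pa, q̄ = 0.0028 kg/kg → 0.0028 × 7000 / 9.8 = 2.00 mm
PW = 23.85 + 13.47 + 7.04 + 6.43 + 2.00 = 52.79 ≈ 52.8 mm.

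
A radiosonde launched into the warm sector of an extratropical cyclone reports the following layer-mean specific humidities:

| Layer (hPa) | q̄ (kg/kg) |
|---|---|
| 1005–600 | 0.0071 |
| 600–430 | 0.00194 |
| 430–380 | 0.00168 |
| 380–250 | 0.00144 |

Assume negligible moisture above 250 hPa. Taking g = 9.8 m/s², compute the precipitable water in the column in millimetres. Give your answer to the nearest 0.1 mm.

Precipitable water is the column-integrated vapour mass per unit area: PW = (1/g) Σ q̄ Δp, with q in kg/kg and Δp in Pa (1 kg/m² of water = 1 mm).
Layer 1005–600 hPa: Δp = 405 hPa = 40500 Pa, q̄ = 0.0071 kg/kg → 0.0071 × 40500 / 9.8 = 29.34 mm
Layer 600–430 hPa: Δp = 170 hPa = 17000 Pa, q̄ = 0.00194 kg/kg → 0.00194 × 17000 / 9.8 = 3.37 mm
Layer 430–380 hPa: Δp = 50 hPa = 5000 Pa, q̄ = 0.00168 kg/kg → 0.00168 × 5000 / 9.8 = 0.86 mm
Layer 380–250 hPa: Δp = 130 hPa = 13000 Pa, q̄ = 0.00144 kg/kg → 0.00144 × 13000 / 9.8 = 1.91 mm
PW = 29.34 + 3.37 + 0.86 + 1.91 = 35.48 ≈ 35.5 mm.

PW ≈ 35.5 mm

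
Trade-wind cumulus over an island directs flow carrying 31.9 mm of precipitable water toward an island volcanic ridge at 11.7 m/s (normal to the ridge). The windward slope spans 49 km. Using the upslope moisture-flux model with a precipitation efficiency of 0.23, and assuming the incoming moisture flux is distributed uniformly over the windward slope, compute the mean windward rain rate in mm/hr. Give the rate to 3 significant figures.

R ≈ 6.31 mm/hr

Incoming column moisture flux per unit ridge length: F = V × PW = 11.7 × 31.9 = 373.23 mm·m/s.
Spread over the 49 km slope with efficiency ε = 0.23: R = ε·F/W = 0.23 × 373.23 / 49000 m = 1.752e-03 mm/s.
R = 1.752e-03 × 3600 = 6.31 mm/hr.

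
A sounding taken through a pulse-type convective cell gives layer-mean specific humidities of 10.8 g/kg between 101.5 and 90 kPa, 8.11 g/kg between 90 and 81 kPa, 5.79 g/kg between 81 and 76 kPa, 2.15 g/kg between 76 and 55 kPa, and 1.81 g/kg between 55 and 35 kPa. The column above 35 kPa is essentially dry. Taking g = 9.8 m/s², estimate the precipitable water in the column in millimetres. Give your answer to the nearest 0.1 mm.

Precipitable water is the column-integrated vapour mass per unit area: PW = (1/g) Σ q̄ Δp, with q in kg/kg and Δp in Pa (1 kg/m² of water = 1 mm).
Layer 101.5–90 kPa: Δp = 115 hPa = 11500 Pa, q̄ = 0.0108 kg/kg → 0.0108 × 11500 / 9.8 = 12.67 mm
Layer 90–81 kPa: Δp = 90 hPa = 9000 Pa, q̄ = 0.00811 kg/kg → 0.00811 × 9000 / 9.8 = 7.45 mm
Layer 81–76 kPa: Δp = 50 hPa = 5000 Pa, q̄ = 0.00579 kg/kg → 0.00579 × 5000 / 9.8 = 2.95 mm
Layer 76–55 kPa: Δp = 210 hPa = 21000 Pa, q̄ = 0.00215 kg/kg → 0.00215 × 21000 / 9.8 = 4.61 mm
Layer 55–35 kPa: Δp = 200 hPa = 20000 Pa, q̄ = 0.00181 kg/kg → 0.00181 × 20000 / 9.8 = 3.69 mm
PW = 12.67 + 7.45 + 2.95 + 4.61 + 3.69 = 31.37 ≈ 31.4 mm.

PW ≈ 31.4 mm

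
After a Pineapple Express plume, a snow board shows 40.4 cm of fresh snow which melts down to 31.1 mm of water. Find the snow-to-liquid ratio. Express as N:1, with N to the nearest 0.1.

ratio ≈ 13.0

Ratio = snow depth / SWE = 404 mm / 31.1 mm = 13.0, i.e. 13.0:1.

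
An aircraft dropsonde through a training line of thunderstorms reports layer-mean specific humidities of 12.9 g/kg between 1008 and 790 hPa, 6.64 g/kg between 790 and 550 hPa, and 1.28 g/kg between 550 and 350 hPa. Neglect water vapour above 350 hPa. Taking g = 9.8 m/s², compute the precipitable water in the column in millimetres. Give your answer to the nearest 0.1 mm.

Precipitable water is the column-integrated vapour mass per unit area: PW = (1/g) Σ q̄ Δp, with q in kg/kg and Δp in Pa (1 kg/m² of water = 1 mm).
Layer 1008–790 hPa: Δp = 218 hPa = 21800 Pa, q̄ = 0.0129 kg/kg → 0.0129 × 21800 / 9.8 = 28.70 mm
Layer 790–550 hPa: Δp = 240 hPa = 24000 Pa, q̄ = 0.00664 kg/kg → 0.00664 × 24000 / 9.8 = 16.26 mm
Layer 550–350 hPa: Δp = 200 hPa = 20000 Pa, q̄ = 0.00128 kg/kg → 0.00128 × 20000 / 9.8 = 2.61 mm
PW = 28.70 + 16.26 + 2.61 = 47.57 ≈ 47.6 mm.

PW ≈ 47.6 mm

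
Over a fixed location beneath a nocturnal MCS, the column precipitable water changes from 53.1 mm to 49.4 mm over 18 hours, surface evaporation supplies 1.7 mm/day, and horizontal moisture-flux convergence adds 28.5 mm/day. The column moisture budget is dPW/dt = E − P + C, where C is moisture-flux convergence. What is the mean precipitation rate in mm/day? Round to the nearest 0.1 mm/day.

dPW/dt = (49.4 − 53.1) mm / (18/24 day) = -4.933 mm/day.
P = E + C − dPW/dt = 1.7 + (28.5) − (-4.933) = 35.1 mm/day.

P ≈ 35.1 mm/day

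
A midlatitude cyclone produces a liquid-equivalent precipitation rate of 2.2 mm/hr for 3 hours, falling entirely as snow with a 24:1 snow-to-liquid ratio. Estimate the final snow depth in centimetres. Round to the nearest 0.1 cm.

snow depth ≈ 15.8 cm

Liquid-equivalent depth = 2.2 × 3 = 6.6 mm.
Snow depth = 6.6 mm × 24 = 158.4 mm = 15.8 cm.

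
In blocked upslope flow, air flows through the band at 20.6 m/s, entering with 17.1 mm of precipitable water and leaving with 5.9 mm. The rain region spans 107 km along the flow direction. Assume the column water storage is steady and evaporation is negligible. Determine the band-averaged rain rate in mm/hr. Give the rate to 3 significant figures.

R ≈ 7.76 mm/hr

Column moisture flux per unit crosswind length is F = V × PW.
Inflow: F_in = 20.6 × 17.1 = 352.26 mm·m/s
Outflow: F_out = 20.6 × 5.9 = 121.54 mm·m/s
Steady-state rate R = (F_in − F_out)/L = (352.26 − 121.54) / 107000 m = 2.156e-03 mm/s.
R = 2.156e-03 × 3600 = 7.76 mm/hr.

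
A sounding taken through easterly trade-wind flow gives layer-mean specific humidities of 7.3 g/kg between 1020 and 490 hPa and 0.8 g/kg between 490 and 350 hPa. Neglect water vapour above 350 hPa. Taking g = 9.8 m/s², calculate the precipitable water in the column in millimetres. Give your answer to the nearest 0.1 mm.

PW ≈ 40.6 mm

Precipitable water is the column-integrated vapour mass per unit area: PW = (1/g) Σ q̄ Δp, with q in kg/kg and Δp in Pa (1 kg/m² of water = 1 mm).
Layer 1020–490 hPa: Δp = 530 hPa = 53000 Pa, q̄ = 0.0073 kg/kg → 0.0073 × 53000 / 9.8 = 39.48 mm
Layer 490–350 hPa: Δp = 140 hPa = 14000 Pa, q̄ = 0.0008 kg/kg → 0.0008 × 14000 / 9.8 = 1.14 mm
PW = 39.48 + 1.14 = 40.62 ≈ 40.6 mm.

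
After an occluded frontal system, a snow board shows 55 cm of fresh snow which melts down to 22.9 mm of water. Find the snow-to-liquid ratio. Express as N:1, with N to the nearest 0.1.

Ratio = snow depth / SWE = 550 mm / 22.9 mm = 24.0, i.e. 24.0:1.

ratio ≈ 24.0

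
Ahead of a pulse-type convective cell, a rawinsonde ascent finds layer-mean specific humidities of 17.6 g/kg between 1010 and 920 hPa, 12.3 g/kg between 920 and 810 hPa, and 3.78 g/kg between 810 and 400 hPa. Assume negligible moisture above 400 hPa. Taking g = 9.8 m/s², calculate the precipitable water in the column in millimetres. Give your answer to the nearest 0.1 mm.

PW ≈ 45.8 mm

Precipitable water is the column-integrated vapour mass per unit area: PW = (1/g) Σ q̄ Δp, with q in kg/kg and Δp in Pa (1 kg/m² of water = 1 mm).
Layer 1010–920 hPa: Δp = 90 hPa = 9000 Pa, q̄ = 0.0176 kg/kg → 0.0176 × 9000 / 9.8 = 16.16 mm
Layer 920–810 hPa: Δp = 110 hPa = 11000 Pa, q̄ = 0.0123 kg/kg → 0.0123 × 11000 / 9.8 = 13.81 mm
Layer 810–400 hPa: Δp = 410 hPa = 41000 Pa, q̄ = 0.00378 kg/kg → 0.00378 × 41000 / 9.8 = 15.81 mm
PW = 16.16 + 13.81 + 15.81 = 45.78 ≈ 45.8 mm.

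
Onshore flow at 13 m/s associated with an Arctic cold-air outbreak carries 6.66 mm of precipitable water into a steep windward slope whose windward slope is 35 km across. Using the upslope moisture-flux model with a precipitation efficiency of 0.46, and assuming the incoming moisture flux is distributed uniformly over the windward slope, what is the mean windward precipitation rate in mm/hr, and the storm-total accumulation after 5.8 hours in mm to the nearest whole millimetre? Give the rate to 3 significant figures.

R ≈ 4.10 mm/hr; total ≈ 24 mm

Incoming column moisture flux per unit ridge length: F = V × PW = 13 × 6.66 = 86.58 mm·m/s.
Spread over the 35 km slope with efficiency ε = 0.46: R = ε·F/W = 0.46 × 86.58 / 35000 m = 1.138e-03 mm/s.
R = 1.138e-03 × 3600 = 4.10 mm/hr.
Over 5.8 h: total = 4.10 × 5.8 = 23.78 ≈ 24 mm.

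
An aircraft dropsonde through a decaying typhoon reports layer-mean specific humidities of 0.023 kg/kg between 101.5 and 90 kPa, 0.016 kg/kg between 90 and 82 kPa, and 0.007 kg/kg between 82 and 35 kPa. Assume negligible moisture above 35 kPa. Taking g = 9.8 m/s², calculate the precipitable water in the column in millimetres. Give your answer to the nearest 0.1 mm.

Precipitable water is the column-integrated vapour mass per unit area: PW = (1/g) Σ q̄ Δp, with q in kg/kg and Δp in Pa (1 kg/m² of water = 1 mm).
Layer 101.5–90 kPa: Δp = 115 hPa = 11500 Pa, q̄ = 0.023 kg/kg → 0.023 × 11500 / 9.8 = 26.99 mm
Layer 90–82 kPa: Δp = 80 hPa = 8000 Pa, q̄ = 0.016 kg/kg → 0.016 × 8000 / 9.8 = 13.06 mm
Layer 82–35 kPa: Δp = 470 hPa = 47000 Pa, q̄ = 0.007 kg/kg → 0.007 × 47000 / 9.8 = 33.57 mm
PW = 26.99 + 13.06 + 33.57 = 73.62 ≈ 73.6 mm.

PW ≈ 73.6 mm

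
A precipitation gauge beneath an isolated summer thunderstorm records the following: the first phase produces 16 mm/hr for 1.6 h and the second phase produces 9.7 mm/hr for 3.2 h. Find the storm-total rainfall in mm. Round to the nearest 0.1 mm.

Total = Σ Rᵢ Δtᵢ = 16 × 1.6 + 9.7 × 3.2
      = 25.6 + 31.04 = 56.6 mm.

total ≈ 56.6 mm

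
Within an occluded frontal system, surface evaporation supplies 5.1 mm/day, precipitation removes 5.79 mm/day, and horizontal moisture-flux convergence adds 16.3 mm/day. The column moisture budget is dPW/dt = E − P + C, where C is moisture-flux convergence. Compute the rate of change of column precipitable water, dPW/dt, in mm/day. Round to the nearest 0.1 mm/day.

dPW/dt ≈ 15.6 mm/day

dPW/dt = E − P + C = 5.1 − 5.79 + (16.3) = 15.6 mm/day.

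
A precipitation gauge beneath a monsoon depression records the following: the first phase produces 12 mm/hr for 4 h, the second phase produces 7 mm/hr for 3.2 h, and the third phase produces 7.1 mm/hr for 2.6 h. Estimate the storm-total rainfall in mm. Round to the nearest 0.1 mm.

Total = Σ Rᵢ Δtᵢ = 12 × 4 + 7 × 3.2 + 7.1 × 2.6
      = 48 + 22.4 + 18.46 = 88.9 mm.

total ≈ 88.9 mm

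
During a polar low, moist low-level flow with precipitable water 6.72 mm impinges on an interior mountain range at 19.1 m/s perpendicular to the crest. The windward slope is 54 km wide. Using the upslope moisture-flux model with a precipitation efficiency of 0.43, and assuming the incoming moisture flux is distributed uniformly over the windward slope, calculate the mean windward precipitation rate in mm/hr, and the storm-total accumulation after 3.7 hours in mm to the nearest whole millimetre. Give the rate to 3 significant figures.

R ≈ 3.68 mm/hr; total ≈ 14 mm

Incoming column moisture flux per unit ridge length: F = V × PW = 19.1 × 6.72 = 128.352 mm·m/s.
Spread over the 54 km slope with efficiency ε = 0.43: R = ε·F/W = 0.43 × 128.352 / 54000 m = 1.022e-03 mm/s.
R = 1.022e-03 × 3600 = 3.68 mm/hr.
Over 3.7 h: total = 3.68 × 3.7 = 13.616 ≈ 14 mm.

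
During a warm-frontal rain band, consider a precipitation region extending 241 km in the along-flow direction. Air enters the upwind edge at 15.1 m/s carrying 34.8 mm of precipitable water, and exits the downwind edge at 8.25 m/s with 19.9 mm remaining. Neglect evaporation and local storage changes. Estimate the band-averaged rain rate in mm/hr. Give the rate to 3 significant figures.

R ≈ 5.40 mm/hr

Column moisture flux per unit crosswind length is F = V × PW.
Inflow: F_in = 15.1 × 34.8 = 525.48 mm·m/s
Outflow: F_out = 8.25 × 19.9 = 164.175 mm·m/s
Steady-state rate R = (F_in − F_out)/L = (525.48 − 164.175) / 241000 m = 1.499e-03 mm/s.
R = 1.499e-03 × 3600 = 5.40 mm/hr.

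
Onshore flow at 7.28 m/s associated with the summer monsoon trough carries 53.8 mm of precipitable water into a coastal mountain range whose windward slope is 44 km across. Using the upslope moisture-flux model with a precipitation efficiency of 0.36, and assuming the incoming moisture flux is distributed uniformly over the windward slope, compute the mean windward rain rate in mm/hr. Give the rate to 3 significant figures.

R ≈ 11.5 mm/hr

Incoming column moisture flux per unit ridge length: F = V × PW = 7.28 × 53.8 = 391.664 mm·m/s.
Spread over the 44 km slope with efficiency ε = 0.36: R = ε·F/W = 0.36 × 391.664 / 44000 m = 3.205e-03 mm/s.
R = 3.205e-03 × 3600 = 11.5 mm/hr.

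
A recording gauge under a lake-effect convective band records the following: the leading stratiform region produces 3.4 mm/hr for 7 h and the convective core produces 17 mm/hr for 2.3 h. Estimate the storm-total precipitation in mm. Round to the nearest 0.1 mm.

Total = Σ Rᵢ Δtᵢ = 3.4 × 7 + 17 × 2.3
      = 23.8 + 39.1 = 62.9 mm.

total ≈ 62.9 mm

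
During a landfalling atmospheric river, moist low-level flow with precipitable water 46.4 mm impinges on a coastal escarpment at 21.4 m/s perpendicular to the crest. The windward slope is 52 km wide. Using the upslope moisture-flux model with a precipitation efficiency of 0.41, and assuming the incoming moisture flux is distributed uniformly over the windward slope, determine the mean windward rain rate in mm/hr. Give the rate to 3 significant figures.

Incoming column moisture flux per unit ridge length: F = V × PW = 21.4 × 46.4 = 992.96 mm·m/s.
Spread over the 52 km slope with efficiency ε = 0.41: R = ε·F/W = 0.41 × 992.96 / 52000 m = 7.829e-03 mm/s.
R = 7.829e-03 × 3600 = 28.2 mm/hr.

R ≈ 28.2 mm/hr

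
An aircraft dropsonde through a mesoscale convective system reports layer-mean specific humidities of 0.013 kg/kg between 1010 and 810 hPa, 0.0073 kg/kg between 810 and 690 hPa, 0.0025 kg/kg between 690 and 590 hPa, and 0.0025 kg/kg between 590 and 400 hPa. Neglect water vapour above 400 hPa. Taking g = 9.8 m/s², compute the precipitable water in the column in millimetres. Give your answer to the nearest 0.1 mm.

PW ≈ 42.9 mm

Precipitable water is the column-integrated vapour mass per unit area: PW = (1/g) Σ q̄ Δp, with q in kg/kg and Δp in Pa (1 kg/m² of water = 1 mm).
Layer 1010–810 hPa: Δp = 200 hPa = 20000 Pa, q̄ = 0.013 kg/kg → 0.013 × 20000 / 9.8 = 26.53 mm
Layer 810–690 hPa: Δp = 120 hPa = 12000 Pa, q̄ = 0.0073 kg/kg → 0.0073 × 12000 / 9.8 = 8.94 mm
Layer 690–590 hPa: Δp = 100 hPa = 10000 Pa, q̄ = 0.0025 kg/kg → 0.0025 × 10000 / 9.8 = 2.55 mm
Layer 590–400 hPa: Δp = 190 hPa = 19000 Pa, q̄ = 0.0025 kg/kg → 0.0025 × 19000 / 9.8 = 4.85 mm
PW = 26.53 + 8.94 + 2.55 + 4.85 = 42.87 ≈ 42.9 mm.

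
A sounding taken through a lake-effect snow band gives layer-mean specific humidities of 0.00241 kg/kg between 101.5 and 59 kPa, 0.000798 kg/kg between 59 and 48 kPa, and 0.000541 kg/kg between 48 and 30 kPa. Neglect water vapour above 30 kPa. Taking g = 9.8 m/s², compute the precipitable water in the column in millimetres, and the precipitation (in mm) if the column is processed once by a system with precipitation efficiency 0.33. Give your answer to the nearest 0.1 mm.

Precipitable water is the column-integrated vapour mass per unit area: PW = (1/g) Σ q̄ Δp, with q in kg/kg and Δp in Pa (1 kg/m² of water = 1 mm).
Layer 101.5–59 kPa: Δp = 425 hPa = 42500 Pa, q̄ = 0.00241 kg/kg → 0.00241 × 42500 / 9.8 = 10.45 mm
Layer 59–48 kPa: Δp = 110 hPa = 11000 Pa, q̄ = 0.000798 kg/kg → 0.000798 × 11000 / 9.8 = 0.90 mm
Layer 48–30 kPa: Δp = 180 hPa = 18000 Pa, q̄ = 0.000541 kg/kg → 0.000541 × 18000 / 9.8 = 0.99 mm
PW = 10.45 + 0.90 + 0.99 = 12.34 ≈ 12.3 mm.
Precipitation = ε × PW = 0.33 × 12.3 = 4.1 mm.

PW ≈ 12.3 mm; precipitation ≈ 4.1 mm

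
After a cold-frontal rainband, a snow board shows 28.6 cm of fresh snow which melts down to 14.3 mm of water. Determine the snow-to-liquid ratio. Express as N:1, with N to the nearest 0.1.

ratio ≈ 20.0

Ratio = snow depth / SWE = 286 mm / 14.3 mm = 20.0, i.e. 20.0:1.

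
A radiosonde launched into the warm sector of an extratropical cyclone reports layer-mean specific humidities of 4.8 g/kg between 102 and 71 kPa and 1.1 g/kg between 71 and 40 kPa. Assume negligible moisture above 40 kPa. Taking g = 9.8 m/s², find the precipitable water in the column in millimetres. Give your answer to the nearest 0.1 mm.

PW ≈ 18.7 mm

Precipitable water is the column-integrated vapour mass per unit area: PW = (1/g) Σ q̄ Δp, with q in kg/kg and Δp in Pa (1 kg/m² of water = 1 mm).
Layer 102–71 kPa: Δp = 310 hPa = 31000 Pa, q̄ = 0.0048 kg/kg → 0.0048 × 31000 / 9.8 = 15.18 mm
Layer 71–40 kPa: Δp = 310 hPa = 31000 Pa, q̄ = 0.0011 kg/kg → 0.0011 × 31000 / 9.8 = 3.48 mm
PW = 15.18 + 3.48 = 18.66 ≈ 18.7 mm.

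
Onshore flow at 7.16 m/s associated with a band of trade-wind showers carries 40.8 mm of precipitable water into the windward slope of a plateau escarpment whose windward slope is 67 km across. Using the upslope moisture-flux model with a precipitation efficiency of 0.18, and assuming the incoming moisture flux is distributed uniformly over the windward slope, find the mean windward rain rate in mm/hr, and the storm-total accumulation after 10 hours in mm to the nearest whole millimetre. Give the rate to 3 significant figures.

Incoming column moisture flux per unit ridge length: F = V × PW = 7.16 × 40.8 = 292.128 mm·m/s.
Spread over the 67 km slope with efficiency ε = 0.18: R = ε·F/W = 0.18 × 292.128 / 67000 m = 7.848e-04 mm/s.
R = 7.848e-04 × 3600 = 2.83 mm/hr.
Over 10 h: total = 2.83 × 10 = 28.3 ≈ 28 mm.

R ≈ 2.83 mm/hr; total ≈ 28 mm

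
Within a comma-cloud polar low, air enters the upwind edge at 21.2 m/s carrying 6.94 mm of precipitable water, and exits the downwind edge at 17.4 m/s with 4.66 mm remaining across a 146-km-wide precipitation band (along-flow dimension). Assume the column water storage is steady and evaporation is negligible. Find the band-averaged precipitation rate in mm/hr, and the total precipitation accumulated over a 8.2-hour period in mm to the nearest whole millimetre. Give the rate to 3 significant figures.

Column moisture flux per unit crosswind length is F = V × PW.
Inflow: F_in = 21.2 × 6.94 = 147.128 mm·m/s
Outflow: F_out = 17.4 × 4.66 = 81.084 mm·m/s
Steady-state rate R = (F_in − F_out)/L = (147.128 − 81.084) / 146000 m = 4.524e-04 mm/s.
R = 4.524e-04 × 3600 = 1.63 mm/hr.
Over 8.2 h: total = 1.63 × 8.2 = 13.366 ≈ 13 mm.

R ≈ 1.63 mm/hr; total ≈ 13 mm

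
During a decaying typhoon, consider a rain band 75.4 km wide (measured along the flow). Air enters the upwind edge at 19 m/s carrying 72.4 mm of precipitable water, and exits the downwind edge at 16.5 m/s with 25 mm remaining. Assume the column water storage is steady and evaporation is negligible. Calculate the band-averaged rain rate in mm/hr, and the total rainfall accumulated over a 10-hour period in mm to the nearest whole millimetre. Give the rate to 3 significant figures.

Column moisture flux per unit crosswind length is F = V × PW.
Inflow: F_in = 19 × 72.4 = 1375.6 mm·m/s
Outflow: F_out = 16.5 × 25 = 412.5 mm·m/s
Steady-state rate R = (F_in − F_out)/L = (1375.6 − 412.5) / 75400 m = 1.277e-02 mm/s.
R = 1.277e-02 × 3600 = 46.0 mm/hr.
Over 10 h: total = 46.0 × 10 = 460 mm.

R ≈ 46.0 mm/hr; total ≈ 460 mm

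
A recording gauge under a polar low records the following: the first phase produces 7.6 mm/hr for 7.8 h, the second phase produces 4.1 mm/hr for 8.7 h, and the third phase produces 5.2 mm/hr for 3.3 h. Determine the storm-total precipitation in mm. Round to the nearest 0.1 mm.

Total = Σ Rᵢ Δtᵢ = 7.6 × 7.8 + 4.1 × 8.7 + 5.2 × 3.3
      = 59.28 + 35.67 + 17.16 = 112.1 mm.

total ≈ 112.1 mm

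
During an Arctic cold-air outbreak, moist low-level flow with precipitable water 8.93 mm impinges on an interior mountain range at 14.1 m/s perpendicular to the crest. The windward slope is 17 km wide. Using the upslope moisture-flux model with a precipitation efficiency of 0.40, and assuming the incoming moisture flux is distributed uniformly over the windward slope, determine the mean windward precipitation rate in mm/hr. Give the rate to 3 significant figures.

R ≈ 10.7 mm/hr

Incoming column moisture flux per unit ridge length: F = V × PW = 14.1 × 8.93 = 125.913 mm·m/s.
Spread over the 17 km slope with efficiency ε = 0.40: R = ε·F/W = 0.40 × 125.913 / 17000 m = 2.963e-03 mm/s.
R = 2.963e-03 × 3600 = 10.7 mm/hr.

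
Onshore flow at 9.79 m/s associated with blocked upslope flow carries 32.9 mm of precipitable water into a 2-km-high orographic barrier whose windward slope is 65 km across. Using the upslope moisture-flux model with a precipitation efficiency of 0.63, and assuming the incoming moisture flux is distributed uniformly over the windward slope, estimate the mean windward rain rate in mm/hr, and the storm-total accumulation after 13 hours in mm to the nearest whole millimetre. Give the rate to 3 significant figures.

Incoming column moisture flux per unit ridge length: F = V × PW = 9.79 × 32.9 = 322.091 mm·m/s.
Spread over the 65 km slope with efficiency ε = 0.63: R = ε·F/W = 0.63 × 322.091 / 65000 m = 3.122e-03 mm/s.
R = 3.122e-03 × 3600 = 11.2 mm/hr.
Over 13 h: total = 11.2 × 13 = 145.6 ≈ 146 mm.

R ≈ 11.2 mm/hr; total ≈ 146 mm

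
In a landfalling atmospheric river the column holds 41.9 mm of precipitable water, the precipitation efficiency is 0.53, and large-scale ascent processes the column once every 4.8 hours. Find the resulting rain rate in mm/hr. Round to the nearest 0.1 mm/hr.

Each overturning extracts ε × PW = 0.53 × 41.9 = 22.207 mm.
Rate = ε·PW / τ = 22.207 / 4.8 h = 4.6 mm/hr.

R ≈ 4.6 mm/hr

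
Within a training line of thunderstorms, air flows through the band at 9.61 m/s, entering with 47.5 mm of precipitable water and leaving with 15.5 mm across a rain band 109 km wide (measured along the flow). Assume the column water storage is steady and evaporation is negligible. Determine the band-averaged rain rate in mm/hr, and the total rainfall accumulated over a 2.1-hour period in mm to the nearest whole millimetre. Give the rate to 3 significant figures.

R ≈ 10.2 mm/hr; total ≈ 21 mm

Column moisture flux per unit crosswind length is F = V × PW.
Inflow: F_in = 9.61 × 47.5 = 456.475 mm·m/s
Outflow: F_out = 9.61 × 15.5 = 148.955 mm·m/s
Steady-state rate R = (F_in − F_out)/L = (456.475 − 148.955) / 109000 m = 2.821e-03 mm/s.
R = 2.821e-03 × 3600 = 10.2 mm/hr.
Over 2.1 h: total = 10.2 × 2.1 = 21.42 ≈ 21 mm.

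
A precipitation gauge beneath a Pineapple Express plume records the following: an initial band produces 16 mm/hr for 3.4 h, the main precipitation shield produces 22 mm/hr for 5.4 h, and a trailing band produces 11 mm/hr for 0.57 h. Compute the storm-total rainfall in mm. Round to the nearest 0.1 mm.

total ≈ 179.5 mm

Total = Σ Rᵢ Δtᵢ = 16 × 3.4 + 22 × 5.4 + 11 × 0.57
      = 54.4 + 118.8 + 6.27 = 179.5 mm.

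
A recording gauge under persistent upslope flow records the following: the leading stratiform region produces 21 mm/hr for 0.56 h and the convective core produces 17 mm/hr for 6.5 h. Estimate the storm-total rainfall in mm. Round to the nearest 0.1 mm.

Total = Σ Rᵢ Δtᵢ = 21 × 0.56 + 17 × 6.5
      = 11.76 + 110.5 = 122.3 mm.

total ≈ 122.3 mm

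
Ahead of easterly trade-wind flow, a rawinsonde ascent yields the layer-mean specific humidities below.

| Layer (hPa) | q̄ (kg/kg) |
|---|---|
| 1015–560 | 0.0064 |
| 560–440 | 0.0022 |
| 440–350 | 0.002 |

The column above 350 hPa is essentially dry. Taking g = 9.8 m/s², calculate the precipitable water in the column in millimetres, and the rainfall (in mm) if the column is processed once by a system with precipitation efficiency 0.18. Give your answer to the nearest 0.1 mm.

PW ≈ 34.2 mm; rainfall ≈ 6.2 mm

Precipitable water is the column-integrated vapour mass per unit area: PW = (1/g) Σ q̄ Δp, with q in kg/kg and Δp in Pa (1 kg/m² of water = 1 mm).
Layer 1015–560 hPa: Δp = 455 hPa = 45500 Pa, q̄ = 0.0064 kg/kg → 0.0064 × 45500 / 9.8 = 29.71 mm
Layer 560–440 hPa: Δp = 120 hPa = 12000 Pa, q̄ = 0.0022 kg/kg → 0.0022 × 12000 / 9.8 = 2.69 mm
Layer 440–350 hPa: Δp = 90 hPa = 9000 Pa, q̄ = 0.002 kg/kg → 0.002 × 9000 / 9.8 = 1.84 mm
PW = 29.71 + 2.69 + 1.84 = 34.24 ≈ 34.2 mm.
Rainfall = ε × PW = 0.18 × 34.2 = 6.2 mm.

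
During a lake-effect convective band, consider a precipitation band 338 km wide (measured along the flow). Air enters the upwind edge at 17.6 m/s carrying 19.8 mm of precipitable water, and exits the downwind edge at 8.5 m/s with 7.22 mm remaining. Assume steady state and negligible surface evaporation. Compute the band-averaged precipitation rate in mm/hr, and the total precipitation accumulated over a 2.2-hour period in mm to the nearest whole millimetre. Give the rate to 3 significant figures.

R ≈ 3.06 mm/hr; total ≈ 7 mm

Column moisture flux per unit crosswind length is F = V × PW.
Inflow: F_in = 17.6 × 19.8 = 348.48 mm·m/s
Outflow: F_out = 8.5 × 7.22 = 61.37 mm·m/s
Steady-state rate R = (F_in − F_out)/L = (348.48 − 61.37) / 338000 m = 8.494e-04 mm/s.
R = 8.494e-04 × 3600 = 3.06 mm/hr.
Over 2.2 h: total = 3.06 × 2.2 = 6.732 ≈ 7 mm.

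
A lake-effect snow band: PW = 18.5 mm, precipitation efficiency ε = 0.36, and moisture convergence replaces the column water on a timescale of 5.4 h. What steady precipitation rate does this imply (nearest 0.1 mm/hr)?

R ≈ 1.2 mm/hr

Each overturning extracts ε × PW = 0.36 × 18.5 = 6.66 mm.
Rate = ε·PW / τ = 6.66 / 5.4 h = 1.2 mm/hr.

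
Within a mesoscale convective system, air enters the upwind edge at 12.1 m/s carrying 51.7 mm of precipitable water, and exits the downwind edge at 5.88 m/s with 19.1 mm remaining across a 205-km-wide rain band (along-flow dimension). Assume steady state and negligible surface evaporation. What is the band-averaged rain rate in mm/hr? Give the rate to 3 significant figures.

R ≈ 9.01 mm/hr

Column moisture flux per unit crosswind length is F = V × PW.
Inflow: F_in = 12.1 × 51.7 = 625.57 mm·m/s
Outflow: F_out = 5.88 × 19.1 = 112.308 mm·m/s
Steady-state rate R = (F_in − F_out)/L = (625.57 − 112.308) / 205000 m = 2.504e-03 mm/s.
R = 2.504e-03 × 3600 = 9.01 mm/hr.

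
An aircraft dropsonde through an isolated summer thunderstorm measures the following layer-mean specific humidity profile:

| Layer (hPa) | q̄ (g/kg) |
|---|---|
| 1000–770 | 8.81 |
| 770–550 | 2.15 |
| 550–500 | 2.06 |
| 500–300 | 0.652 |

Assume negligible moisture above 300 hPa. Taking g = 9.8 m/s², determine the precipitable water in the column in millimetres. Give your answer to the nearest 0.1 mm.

PW ≈ 27.9 mm

Precipitable water is the column-integrated vapour mass per unit area: PW = (1/g) Σ q̄ Δp, with q in kg/kg and Δp in Pa (1 kg/m² of water = 1 mm).
Layer 1000–770 hPa: Δp = 230 hPa = 23000 Pa, q̄ = 0.00881 kg/kg → 0.00881 × 23000 / 9.8 = 20.68 mm
Layer 770–550 hPa: Δp = 220 hPa = 22000 Pa, q̄ = 0.00215 kg/kg → 0.00215 × 22000 / 9.8 = 4.83 mm
Layer 550–500 hPa: Δp = 50 hPa = 5000 Pa, q̄ = 0.00206 kg/kg → 0.00206 × 5000 / 9.8 = 1.05 mm
Layer 500–300 hPa: Δp = 200 hPa = 20000 Pa, q̄ = 0.000652 kg/kg → 0.000652 × 20000 / 9.8 = 1.33 mm
PW = 20.68 + 4.83 + 1.05 + 1.33 = 27.89 ≈ 27.9 mm.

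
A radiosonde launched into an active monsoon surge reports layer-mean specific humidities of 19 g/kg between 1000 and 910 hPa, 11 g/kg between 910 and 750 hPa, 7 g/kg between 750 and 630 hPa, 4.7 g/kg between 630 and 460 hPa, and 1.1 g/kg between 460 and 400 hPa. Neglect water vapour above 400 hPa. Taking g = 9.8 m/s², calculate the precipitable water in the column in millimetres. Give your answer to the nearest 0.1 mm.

PW ≈ 52.8 mm

Precipitable water is the column-integrated vapour mass per unit area: PW = (1/g) Σ q̄ Δp, with q in kg/kg and Δp in Pa (1 kg/m² of water = 1 mm).
Layer 1000–910 hPa: Δp = 90 hPa = 9000 Pa, q̄ = 0.019 kg/kg → 0.019 × 9000 / 9.8 = 17.45 mm
Layer 910–750 hPa: Δp = 160 hPa = 16000 Pa, q̄ = 0.011 kg/kg → 0.011 × 16000 / 9.8 = 17.96 mm
Layer 750–630 hPa: Δp = 120 hPa = 12000 Pa, q̄ = 0.007 kg/kg → 0.007 × 12000 / 9.8 = 8.57 mm
Layer 630–460 hPa: Δp = 170 hPa = 17000 Pa, q̄ = 0.0047 kg/kg → 0.0047 × 17000 / 9.8 = 8.15 mm
Layer 460–400 hPa: Δp = 60 hPa = 6000 Pa, q̄ = 0.0011 kg/kg → 0.0011 × 6000 / 9.8 = 0.67 mm
PW = 17.45 + 17.96 + 8.57 + 8.15 + 0.67 = 52.80 ≈ 52.8 mm.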